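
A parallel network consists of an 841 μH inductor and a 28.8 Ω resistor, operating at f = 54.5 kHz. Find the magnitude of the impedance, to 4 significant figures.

28.66 Ω

ω = 2πf = 342400 rad/s
X_L = ωL = 288.0 Ω
Parallel: admittances add. Y = 1/R + 1/(jωL)
Y = (0.03472 − j0.003472) S
|Y| = 0.03490 S → |Z| = 1/|Y| = 28.66 Ω, ∠Z = −∠Y = 5.711°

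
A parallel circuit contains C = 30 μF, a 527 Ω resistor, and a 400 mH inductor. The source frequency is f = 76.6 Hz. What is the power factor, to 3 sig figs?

0.201

ω = 2πf = 481.3 rad/s
X_L = ωL = 193 Ω
X_C = 1/(ωC) = 69.3 Ω
Parallel: admittances add. Y = 1/R + 1/(jωL) + jωC
Y = (0.00190 + j0.00924) S
|Y| = 0.00944 S → |Z| = 1/|Y| = 106 Ω, ∠Z = −∠Y = -78.4°
cos φ = cos(-78.4°) = 0.201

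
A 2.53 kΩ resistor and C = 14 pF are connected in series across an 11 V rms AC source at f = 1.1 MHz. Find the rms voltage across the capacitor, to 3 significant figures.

ω = 2πf = 6.912e+06 rad/s
X_C = 1/(ωC) = 10300 Ω
Z = 2530 − j10300 Ω
|Z| = √(2530² + 10300²) = 10600 Ω
I = V/|Z| = 1.03 mA
V_C = I·|Z_C| = 0.00103 × 10300 = 10.7 V

10.7 V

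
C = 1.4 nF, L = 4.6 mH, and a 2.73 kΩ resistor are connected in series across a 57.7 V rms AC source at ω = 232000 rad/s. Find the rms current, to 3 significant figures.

17.0 mA

X_L = ωL = 1070 Ω
X_C = 1/(ωC) = 3080 Ω
Net reactance X = X_L − X_C = -2010 Ω
Z = 2730 − j2010 Ω
|Z| = √(2730² + 2010²) = 3390 Ω
I = V/|Z| = 57.7/3390 = 17.0 mA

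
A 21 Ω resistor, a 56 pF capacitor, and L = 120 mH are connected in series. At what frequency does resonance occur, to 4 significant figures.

61.40 kHz

ω₀ = 1/√(LC) = 1/√(0.12 × 5.6e-11) = 385800 rad/s
f₀ = ω₀/(2π) = 61.40 kHz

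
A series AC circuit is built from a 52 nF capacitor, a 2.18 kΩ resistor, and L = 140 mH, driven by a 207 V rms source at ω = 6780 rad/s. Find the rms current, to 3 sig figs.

71.8 mA

X_L = ωL = 949 Ω
X_C = 1/(ωC) = 2840 Ω
Net reactance X = X_L − X_C = -1890 Ω
Z = 2180 − j1890 Ω
|Z| = √(2180² + 1890²) = 2880 Ω
I = V/|Z| = 207/2880 = 71.8 mA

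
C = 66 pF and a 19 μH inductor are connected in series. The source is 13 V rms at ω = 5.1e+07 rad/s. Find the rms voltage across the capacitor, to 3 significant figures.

X_L = ωL = 969 Ω
X_C = 1/(ωC) = 297 Ω
Net reactance X = X_L − X_C = 672 Ω
Z = j672 Ω
|Z| = √(0² + 672²) = 672 Ω
I = V/|Z| = 19.3 mA
V_C = I·|Z_C| = 0.0193 × 297 = 5.75 V

5.75 V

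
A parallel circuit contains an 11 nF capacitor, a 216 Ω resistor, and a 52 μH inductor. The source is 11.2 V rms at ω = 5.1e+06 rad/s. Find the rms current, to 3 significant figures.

X_L = ωL = 265 Ω
X_C = 1/(ωC) = 17.8 Ω
Parallel: admittances add. Y = 1/R + 1/(jωL) + jωC
Y = (0.00463 + j0.0523) S
|Y| = 0.0525 S → |Z| = 1/|Y| = 19.0 Ω, ∠Z = −∠Y = -84.9°
I = V/|Z| = 11.2/19.0 = 588 mA

588 mA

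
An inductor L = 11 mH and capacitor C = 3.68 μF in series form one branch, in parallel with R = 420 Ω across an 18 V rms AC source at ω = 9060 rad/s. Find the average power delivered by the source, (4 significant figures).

X_L = ωL = 99.66 Ω
X_C = 1/(ωC) = 29.99 Ω
Branch 1: Z₁ = R = 420.0 Ω
Branch 2 (series LC): Z₂ = j(X_L − X_C) = j69.67 Ω
Parallel: Z = Z₁Z₂/(Z₁+Z₂), |Z| = 68.73 Ω, ∠Z = 80.58°
I = V/|Z| = 261.9 mA
P = VI cos φ = 18 × 0.2619 × cos(80.58°) = 771.4 mW

771.4 mW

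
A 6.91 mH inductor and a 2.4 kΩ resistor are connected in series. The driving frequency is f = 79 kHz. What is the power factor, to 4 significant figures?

ω = 2πf = 496400 rad/s
X_L = ωL = 3430 Ω
Z = 2400 + j3430 Ω
|Z| = √(2400² + 3430²) = 4186 Ω
∠Z = arctan(3430/2400) = 55.02°
cos φ = cos(55.02°) = 0.5733

0.5733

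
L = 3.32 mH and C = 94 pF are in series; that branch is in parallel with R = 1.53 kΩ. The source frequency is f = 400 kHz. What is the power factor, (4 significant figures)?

ω = 2πf = 2.513e+06 rad/s
X_L = ωL = 8344 Ω
X_C = 1/(ωC) = 4233 Ω
Branch 1: Z₁ = R = 1530 Ω
Branch 2 (series LC): Z₂ = j(X_L − X_C) = j4111 Ω
Parallel: Z = Z₁Z₂/(Z₁+Z₂), |Z| = 1434 Ω, ∠Z = 20.41°
cos φ = cos(20.41°) = 0.9372

0.9372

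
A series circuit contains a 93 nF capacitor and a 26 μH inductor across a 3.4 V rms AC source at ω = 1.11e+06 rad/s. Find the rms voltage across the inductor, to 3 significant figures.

X_L = ωL = 28.9 Ω
X_C = 1/(ωC) = 9.69 Ω
Net reactance X = X_L − X_C = 19.2 Ω
Z = j19.2 Ω
|Z| = √(0² + 19.2²) = 19.2 Ω
I = V/|Z| = 177 mA
V_L = I·|Z_L| = 0.177 × 28.9 = 5.12 V

5.12 V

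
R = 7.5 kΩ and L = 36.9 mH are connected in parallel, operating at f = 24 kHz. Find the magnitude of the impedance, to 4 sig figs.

ω = 2πf = 150800 rad/s
X_L = ωL = 5564 Ω
Parallel: admittances add. Y = 1/R + 1/(jωL)
Y = (0.0001333 − j0.0001797) S
|Y| = 0.0002238 S → |Z| = 1/|Y| = 4469 Ω, ∠Z = −∠Y = 53.43°

4469 Ω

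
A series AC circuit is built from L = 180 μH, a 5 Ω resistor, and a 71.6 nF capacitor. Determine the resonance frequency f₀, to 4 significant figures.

ω₀ = 1/√(LC) = 1/√(0.00018 × 7.16e-08) = 278600 rad/s
f₀ = ω₀/(2π) = 44.33 kHz

44.33 kHz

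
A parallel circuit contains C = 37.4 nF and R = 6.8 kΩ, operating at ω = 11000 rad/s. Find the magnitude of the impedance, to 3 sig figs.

2290 Ω

X_C = 1/(ωC) = 2430 Ω
Parallel: admittances add. Y = 1/R + jωC
Y = (0.000147 + j0.000411) S
|Y| = 0.000437 S → |Z| = 1/|Y| = 2290 Ω, ∠Z = −∠Y = -70.3°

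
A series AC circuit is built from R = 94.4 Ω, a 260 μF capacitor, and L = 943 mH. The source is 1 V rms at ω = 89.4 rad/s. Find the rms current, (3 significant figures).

9.71 mA

X_L = ωL = 84.3 Ω
X_C = 1/(ωC) = 43.0 Ω
Net reactance X = X_L − X_C = 41.3 Ω
Z = 94.4 + j41.3 Ω
|Z| = √(94.4² + 41.3²) = 103 Ω
I = V/|Z| = 1/103 = 9.71 mA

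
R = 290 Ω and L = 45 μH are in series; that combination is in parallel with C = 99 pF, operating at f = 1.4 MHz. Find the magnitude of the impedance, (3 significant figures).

699 Ω

ω = 2πf = 8.796e+06 rad/s
X_L = ωL = 396 Ω
X_C = 1/(ωC) = 1150 Ω
Branch 1 (R+jX_L): Z₁ = 290 + j396 Ω, |Z₁| = 491 Ω
Branch 2 (−jX_C): Z₂ = −j1150 Ω
Parallel: Z = Z₁Z₂/(Z₁+Z₂), |Z| = 699 Ω, ∠Z = 32.7°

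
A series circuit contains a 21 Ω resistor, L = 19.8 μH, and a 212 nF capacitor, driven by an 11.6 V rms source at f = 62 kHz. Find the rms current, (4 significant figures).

ω = 2πf = 389600 rad/s
X_L = ωL = 7.713 Ω
X_C = 1/(ωC) = 12.11 Ω
Net reactance X = X_L − X_C = -4.395 Ω
Z = 21.00 − j4.395 Ω
|Z| = √(21.00² + 4.395²) = 21.46 Ω
I = V/|Z| = 11.6/21.46 = 540.7 mA

540.7 mA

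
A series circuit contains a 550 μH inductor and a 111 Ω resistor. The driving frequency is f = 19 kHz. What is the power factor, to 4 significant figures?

ω = 2πf = 119400 rad/s
X_L = ωL = 65.66 Ω
Z = 111.0 + j65.66 Ω
|Z| = √(111.0² + 65.66²) = 129.0 Ω
∠Z = arctan(65.66/111.0) = 30.61°
cos φ = cos(30.61°) = 0.8607

0.8607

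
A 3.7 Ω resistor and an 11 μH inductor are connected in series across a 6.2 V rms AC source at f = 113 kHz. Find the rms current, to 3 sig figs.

ω = 2πf = 710000 rad/s
X_L = ωL = 7.81 Ω
Z = 3.70 + j7.81 Ω
|Z| = √(3.70² + 7.81²) = 8.64 Ω
I = V/|Z| = 6.2/8.64 = 717 mA

717 mA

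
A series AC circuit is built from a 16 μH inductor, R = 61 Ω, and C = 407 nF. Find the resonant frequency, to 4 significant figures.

ω₀ = 1/√(LC) = 1/√(1.6e-05 × 4.07e-07) = 391900 rad/s
f₀ = ω₀/(2π) = 62.37 kHz

62.37 kHz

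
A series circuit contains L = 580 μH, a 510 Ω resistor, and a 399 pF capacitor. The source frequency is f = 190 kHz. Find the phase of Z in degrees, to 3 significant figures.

-70.1°

ω = 2πf = 1.194e+06 rad/s
X_L = ωL = 692 Ω
X_C = 1/(ωC) = 2100 Ω
Net reactance X = X_L − X_C = -1410 Ω
Z = 510 − j1410 Ω
|Z| = √(510² + 1410²) = 1500 Ω
∠Z = arctan(-1410/510) = -70.1°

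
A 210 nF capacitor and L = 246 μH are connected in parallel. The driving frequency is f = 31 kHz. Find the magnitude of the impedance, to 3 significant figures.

49.9 Ω

ω = 2πf = 194800 rad/s
X_L = ωL = 47.9 Ω
X_C = 1/(ωC) = 24.4 Ω
Parallel: admittances add. Y = 1/(jωL) + jωC
Y = (0 + j0.0200) S
|Y| = 0.0200 S → |Z| = 1/|Y| = 49.9 Ω, ∠Z = −∠Y = -90.0°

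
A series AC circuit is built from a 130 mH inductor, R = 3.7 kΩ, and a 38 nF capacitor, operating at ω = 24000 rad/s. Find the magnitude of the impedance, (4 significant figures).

4217 Ω

X_L = ωL = 3120 Ω
X_C = 1/(ωC) = 1096 Ω
Net reactance X = X_L − X_C = 2024 Ω
Z = 3700 + j2024 Ω
|Z| = √(3700² + 2024²) = 4217 Ω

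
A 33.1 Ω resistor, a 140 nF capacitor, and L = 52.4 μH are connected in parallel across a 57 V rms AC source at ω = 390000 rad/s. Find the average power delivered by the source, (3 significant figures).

98.2 W

X_L = ωL = 20.4 Ω
X_C = 1/(ωC) = 18.3 Ω
Parallel: admittances add. Y = 1/R + 1/(jωL) + jωC
Y = (0.0302 + j0.00567) S
|Y| = 0.0307 S → |Z| = 1/|Y| = 32.5 Ω, ∠Z = −∠Y = -10.6°
I = V/|Z| = 1.75 A
P = VI cos φ = 57 × 1.75 × cos(-10.6°) = 98.2 W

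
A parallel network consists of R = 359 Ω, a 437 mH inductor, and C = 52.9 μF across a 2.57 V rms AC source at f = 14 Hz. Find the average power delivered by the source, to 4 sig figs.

18.40 mW

ω = 2πf = 87.96 rad/s
X_L = ωL = 38.44 Ω
X_C = 1/(ωC) = 214.9 Ω
Parallel: admittances add. Y = 1/R + 1/(jωL) + jωC
Y = (0.002786 − j0.02136) S
|Y| = 0.02154 S → |Z| = 1/|Y| = 46.42 Ω, ∠Z = −∠Y = 82.57°
I = V/|Z| = 55.36 mA
P = VI cos φ = 2.57 × 0.05536 × cos(82.57°) = 18.40 mW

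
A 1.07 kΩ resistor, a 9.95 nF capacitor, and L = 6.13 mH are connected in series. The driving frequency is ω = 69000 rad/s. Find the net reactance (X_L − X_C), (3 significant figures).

X_L = ωL = 423 Ω
X_C = 1/(ωC) = 1460 Ω
X = 423 − 1460 = -1030 Ω

-1030 Ω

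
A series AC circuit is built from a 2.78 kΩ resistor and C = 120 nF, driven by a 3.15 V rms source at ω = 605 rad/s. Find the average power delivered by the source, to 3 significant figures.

140 μW

X_C = 1/(ωC) = 13800 Ω
Z = 2780 − j13800 Ω
|Z| = √(2780² + 13800²) = 14100 Ω
∠Z = arctan(-13800/2780) = -78.6°
I = V/|Z| = 224 μA
P = VI cos φ = 3.15 × 0.000224 × cos(-78.6°) = 140 μW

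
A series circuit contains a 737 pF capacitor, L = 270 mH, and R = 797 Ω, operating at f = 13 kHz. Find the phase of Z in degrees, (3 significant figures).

ω = 2πf = 81680 rad/s
X_L = ωL = 22100 Ω
X_C = 1/(ωC) = 16600 Ω
Net reactance X = X_L − X_C = 5440 Ω
Z = 797 + j5440 Ω
|Z| = √(797² + 5440²) = 5500 Ω
∠Z = arctan(5440/797) = 81.7°

81.7°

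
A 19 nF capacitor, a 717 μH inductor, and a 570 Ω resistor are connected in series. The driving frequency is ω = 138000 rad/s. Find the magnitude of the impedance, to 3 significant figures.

636 Ω

X_L = ωL = 98.9 Ω
X_C = 1/(ωC) = 381 Ω
Net reactance X = X_L − X_C = -282 Ω
Z = 570 − j282 Ω
|Z| = √(570² + 282²) = 636 Ω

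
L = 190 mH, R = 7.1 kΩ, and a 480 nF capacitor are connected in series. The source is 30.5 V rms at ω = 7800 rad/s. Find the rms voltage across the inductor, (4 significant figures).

6.275 V

X_L = ωL = 1482 Ω
X_C = 1/(ωC) = 267.1 Ω
Net reactance X = X_L − X_C = 1215 Ω
Z = 7100 + j1215 Ω
|Z| = √(7100² + 1215²) = 7203 Ω
I = V/|Z| = 4.234 mA
V_L = I·|Z_L| = 0.004234 × 1482 = 6.275 V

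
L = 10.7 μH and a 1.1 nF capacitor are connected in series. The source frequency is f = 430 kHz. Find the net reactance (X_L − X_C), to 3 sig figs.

ω = 2πf = 2.702e+06 rad/s
X_L = ωL = 28.9 Ω
X_C = 1/(ωC) = 336 Ω
X = 28.9 − 336 = -308 Ω

-308 Ω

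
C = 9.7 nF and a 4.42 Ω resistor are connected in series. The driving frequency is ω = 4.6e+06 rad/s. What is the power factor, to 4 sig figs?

0.1935

X_C = 1/(ωC) = 22.41 Ω
Z = 4.420 − j22.41 Ω
|Z| = √(4.420² + 22.41²) = 22.84 Ω
∠Z = arctan(-22.41/4.420) = -78.84°
cos φ = cos(-78.84°) = 0.1935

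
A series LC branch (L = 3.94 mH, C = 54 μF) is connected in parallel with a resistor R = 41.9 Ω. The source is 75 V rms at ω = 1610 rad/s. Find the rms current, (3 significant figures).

X_L = ωL = 6.34 Ω
X_C = 1/(ωC) = 11.5 Ω
Branch 1: Z₁ = R = 41.9 Ω
Branch 2 (series LC): Z₂ = j(X_L − X_C) = −j5.16 Ω
Parallel: Z = Z₁Z₂/(Z₁+Z₂), |Z| = 5.12 Ω, ∠Z = -83.0°
I = V/|Z| = 75/5.12 = 14.6 A

14.6 A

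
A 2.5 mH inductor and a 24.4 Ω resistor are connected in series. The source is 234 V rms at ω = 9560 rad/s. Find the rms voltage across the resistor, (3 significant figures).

167 V

X_L = ωL = 23.9 Ω
Z = 24.4 + j23.9 Ω
|Z| = √(24.4² + 23.9²) = 34.2 Ω
I = V/|Z| = 6.85 A
V_R = I·|Z_R| = 6.85 × 24.4 = 167 V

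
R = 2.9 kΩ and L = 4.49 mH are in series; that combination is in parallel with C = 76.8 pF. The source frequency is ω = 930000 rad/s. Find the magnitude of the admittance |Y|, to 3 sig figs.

144 μS

X_L = ωL = 4180 Ω
X_C = 1/(ωC) = 14000 Ω
Branch 1 (R+jX_L): Z₁ = 2900 + j4180 Ω, |Z₁| = 5080 Ω
Branch 2 (−jX_C): Z₂ = −j14000 Ω
Parallel: Z = Z₁Z₂/(Z₁+Z₂), |Z| = 6950 Ω, ∠Z = 38.8°
|Y| = 1/|Z| = 144 μS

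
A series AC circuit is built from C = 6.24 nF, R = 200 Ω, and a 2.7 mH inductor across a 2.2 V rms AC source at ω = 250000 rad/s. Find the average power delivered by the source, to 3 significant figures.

X_L = ωL = 675 Ω
X_C = 1/(ωC) = 641 Ω
Net reactance X = X_L − X_C = 34.0 Ω
Z = 200 + j34.0 Ω
|Z| = √(200² + 34.0²) = 203 Ω
∠Z = arctan(34.0/200) = 9.64°
I = V/|Z| = 10.8 mA
P = VI cos φ = 2.2 × 0.0108 × cos(9.64°) = 23.5 mW

23.5 mW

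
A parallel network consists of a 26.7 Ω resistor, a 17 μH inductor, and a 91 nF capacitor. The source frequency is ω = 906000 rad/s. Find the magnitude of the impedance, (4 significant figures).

X_L = ωL = 15.40 Ω
X_C = 1/(ωC) = 12.13 Ω
Parallel: admittances add. Y = 1/R + 1/(jωL) + jωC
Y = (0.03745 + j0.01752) S
|Y| = 0.04135 S → |Z| = 1/|Y| = 24.18 Ω, ∠Z = −∠Y = -25.07°

24.18 Ω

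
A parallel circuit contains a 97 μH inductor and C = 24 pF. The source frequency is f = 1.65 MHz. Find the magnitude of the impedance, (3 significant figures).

ω = 2πf = 1.037e+07 rad/s
X_L = ωL = 1010 Ω
X_C = 1/(ωC) = 4020 Ω
Parallel: admittances add. Y = 1/(jωL) + jωC
Y = (0 − j0.000746) S
|Y| = 0.000746 S → |Z| = 1/|Y| = 1340 Ω, ∠Z = −∠Y = 90.0°

1340 Ω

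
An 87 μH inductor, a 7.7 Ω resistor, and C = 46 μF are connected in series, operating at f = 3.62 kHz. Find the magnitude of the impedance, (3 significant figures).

ω = 2πf = 22750 rad/s
X_L = ωL = 1.98 Ω
X_C = 1/(ωC) = 0.956 Ω
Net reactance X = X_L − X_C = 1.02 Ω
Z = 7.70 + j1.02 Ω
|Z| = √(7.70² + 1.02²) = 7.77 Ω

7.77 Ω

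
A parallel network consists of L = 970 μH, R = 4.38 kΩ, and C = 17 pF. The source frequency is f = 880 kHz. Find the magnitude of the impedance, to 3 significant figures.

ω = 2πf = 5.529e+06 rad/s
X_L = ωL = 5360 Ω
X_C = 1/(ωC) = 10600 Ω
Parallel: admittances add. Y = 1/R + 1/(jωL) + jωC
Y = (0.000228 − j9.25e-05) S
|Y| = 0.000246 S → |Z| = 1/|Y| = 4060 Ω, ∠Z = −∠Y = 22.0°

4060 Ω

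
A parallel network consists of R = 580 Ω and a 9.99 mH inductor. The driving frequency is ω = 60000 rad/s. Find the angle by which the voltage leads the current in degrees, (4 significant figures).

X_L = ωL = 599.4 Ω
Parallel: admittances add. Y = 1/R + 1/(jωL)
Y = (0.001724 − j0.001668) S
|Y| = 0.002399 S → |Z| = 1/|Y| = 416.8 Ω, ∠Z = −∠Y = 44.06°

44.06°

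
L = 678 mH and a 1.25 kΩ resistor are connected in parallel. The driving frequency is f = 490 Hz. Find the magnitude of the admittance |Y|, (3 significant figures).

932 μS

ω = 2πf = 3079 rad/s
X_L = ωL = 2090 Ω
Parallel: admittances add. Y = 1/R + 1/(jωL)
Y = (0.000800 − j0.000479) S
|Y| = 0.000932 S → |Z| = 1/|Y| = 1070 Ω, ∠Z = −∠Y = 30.9°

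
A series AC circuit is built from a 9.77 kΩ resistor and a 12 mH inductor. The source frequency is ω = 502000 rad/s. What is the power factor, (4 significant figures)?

X_L = ωL = 6024 Ω
Z = 9770 + j6024 Ω
|Z| = √(9770² + 6024²) = 11480 Ω
∠Z = arctan(6024/9770) = 31.66°
cos φ = cos(31.66°) = 0.8512

0.8512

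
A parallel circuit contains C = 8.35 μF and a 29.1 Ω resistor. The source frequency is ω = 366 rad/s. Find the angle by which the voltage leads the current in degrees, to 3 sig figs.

X_C = 1/(ωC) = 327 Ω
Parallel: admittances add. Y = 1/R + jωC
Y = (0.0344 + j0.00306) S
|Y| = 0.0345 S → |Z| = 1/|Y| = 29.0 Ω, ∠Z = −∠Y = -5.08°

-5.08°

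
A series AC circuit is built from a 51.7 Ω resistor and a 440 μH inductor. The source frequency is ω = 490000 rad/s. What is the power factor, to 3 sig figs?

X_L = ωL = 216 Ω
Z = 51.7 + j216 Ω
|Z| = √(51.7² + 216²) = 222 Ω
∠Z = arctan(216/51.7) = 76.5°
cos φ = cos(76.5°) = 0.233

0.233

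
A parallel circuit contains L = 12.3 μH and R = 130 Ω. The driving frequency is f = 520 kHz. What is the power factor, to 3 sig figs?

0.295

ω = 2πf = 3.267e+06 rad/s
X_L = ωL = 40.2 Ω
Parallel: admittances add. Y = 1/R + 1/(jωL)
Y = (0.00769 − j0.0249) S
|Y| = 0.0260 S → |Z| = 1/|Y| = 38.4 Ω, ∠Z = −∠Y = 72.8°
cos φ = cos(72.8°) = 0.295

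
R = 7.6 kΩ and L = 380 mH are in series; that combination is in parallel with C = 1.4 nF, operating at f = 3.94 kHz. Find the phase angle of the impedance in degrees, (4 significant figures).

ω = 2πf = 24760 rad/s
X_L = ωL = 9407 Ω
X_C = 1/(ωC) = 28850 Ω
Branch 1 (R+jX_L): Z₁ = 7600 + j9407 Ω, |Z₁| = 12090 Ω
Branch 2 (−jX_C): Z₂ = −j28850 Ω
Parallel: Z = Z₁Z₂/(Z₁+Z₂), |Z| = 16710 Ω, ∠Z = 29.72°

29.72°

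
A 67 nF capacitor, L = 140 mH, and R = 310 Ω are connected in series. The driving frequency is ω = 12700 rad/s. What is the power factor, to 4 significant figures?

0.4574

X_L = ωL = 1778 Ω
X_C = 1/(ωC) = 1175 Ω
Net reactance X = X_L − X_C = 602.8 Ω
Z = 310.0 + j602.8 Ω
|Z| = √(310.0² + 602.8²) = 677.8 Ω
∠Z = arctan(602.8/310.0) = 62.78°
cos φ = cos(62.78°) = 0.4574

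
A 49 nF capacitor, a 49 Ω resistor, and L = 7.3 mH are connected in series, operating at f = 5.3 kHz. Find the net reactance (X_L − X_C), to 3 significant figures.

ω = 2πf = 33300 rad/s
X_L = ωL = 243 Ω
X_C = 1/(ωC) = 613 Ω
X = 243 − 613 = -370 Ω

-370 Ω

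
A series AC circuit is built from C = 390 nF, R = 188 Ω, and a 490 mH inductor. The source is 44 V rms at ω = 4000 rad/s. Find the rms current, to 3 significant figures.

X_L = ωL = 1960 Ω
X_C = 1/(ωC) = 641 Ω
Net reactance X = X_L − X_C = 1320 Ω
Z = 188 + j1320 Ω
|Z| = √(188² + 1320²) = 1330 Ω
I = V/|Z| = 44/1330 = 33.0 mA

33.0 mA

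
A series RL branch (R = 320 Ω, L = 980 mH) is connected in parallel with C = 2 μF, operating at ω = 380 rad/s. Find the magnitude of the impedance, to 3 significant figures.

649 Ω

X_L = ωL = 372 Ω
X_C = 1/(ωC) = 1320 Ω
Branch 1 (R+jX_L): Z₁ = 320 + j372 Ω, |Z₁| = 491 Ω
Branch 2 (−jX_C): Z₂ = −j1320 Ω
Parallel: Z = Z₁Z₂/(Z₁+Z₂), |Z| = 649 Ω, ∠Z = 30.6°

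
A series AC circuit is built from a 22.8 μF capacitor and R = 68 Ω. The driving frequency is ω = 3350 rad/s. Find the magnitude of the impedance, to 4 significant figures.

X_C = 1/(ωC) = 13.09 Ω
Z = 68.00 − j13.09 Ω
|Z| = √(68.00² + 13.09²) = 69.25 Ω

69.25 Ω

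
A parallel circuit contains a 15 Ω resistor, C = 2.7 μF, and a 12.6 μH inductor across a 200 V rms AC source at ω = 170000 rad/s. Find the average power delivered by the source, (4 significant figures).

X_L = ωL = 2.142 Ω
X_C = 1/(ωC) = 2.179 Ω
Parallel: admittances add. Y = 1/R + 1/(jωL) + jωC
Y = (0.06667 − j0.007853) S
|Y| = 0.06713 S → |Z| = 1/|Y| = 14.90 Ω, ∠Z = −∠Y = 6.719°
I = V/|Z| = 13.43 A
P = VI cos φ = 200 × 13.43 × cos(6.719°) = 2.667 kW

2.667 kW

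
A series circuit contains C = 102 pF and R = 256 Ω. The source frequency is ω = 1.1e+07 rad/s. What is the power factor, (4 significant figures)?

0.2761

X_C = 1/(ωC) = 891.3 Ω
Z = 256.0 − j891.3 Ω
|Z| = √(256.0² + 891.3²) = 927.3 Ω
∠Z = arctan(-891.3/256.0) = -73.97°
cos φ = cos(-73.97°) = 0.2761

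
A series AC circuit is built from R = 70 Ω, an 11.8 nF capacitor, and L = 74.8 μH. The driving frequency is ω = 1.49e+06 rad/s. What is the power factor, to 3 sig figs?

0.789

X_L = ωL = 111 Ω
X_C = 1/(ωC) = 56.9 Ω
Net reactance X = X_L − X_C = 54.6 Ω
Z = 70.0 + j54.6 Ω
|Z| = √(70.0² + 54.6²) = 88.8 Ω
∠Z = arctan(54.6/70.0) = 37.9°
cos φ = cos(37.9°) = 0.789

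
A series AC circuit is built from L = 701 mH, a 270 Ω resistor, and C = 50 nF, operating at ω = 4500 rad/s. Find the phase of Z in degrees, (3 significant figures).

-78.2°

X_L = ωL = 3150 Ω
X_C = 1/(ωC) = 4440 Ω
Net reactance X = X_L − X_C = -1290 Ω
Z = 270 − j1290 Ω
|Z| = √(270² + 1290²) = 1320 Ω
∠Z = arctan(-1290/270) = -78.2°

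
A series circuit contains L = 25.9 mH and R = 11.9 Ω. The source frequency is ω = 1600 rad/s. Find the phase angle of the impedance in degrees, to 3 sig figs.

74.0°

X_L = ωL = 41.4 Ω
Z = 11.9 + j41.4 Ω
|Z| = √(11.9² + 41.4²) = 43.1 Ω
∠Z = arctan(41.4/11.9) = 74.0°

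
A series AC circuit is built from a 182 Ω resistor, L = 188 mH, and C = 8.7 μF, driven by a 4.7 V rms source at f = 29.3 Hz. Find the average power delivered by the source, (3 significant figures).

10.6 mW

ω = 2πf = 184.1 rad/s
X_L = ωL = 34.6 Ω
X_C = 1/(ωC) = 624 Ω
Net reactance X = X_L − X_C = -590 Ω
Z = 182 − j590 Ω
|Z| = √(182² + 590²) = 617 Ω
∠Z = arctan(-590/182) = -72.8°
I = V/|Z| = 7.62 mA
P = VI cos φ = 4.7 × 0.00762 × cos(-72.8°) = 10.6 mW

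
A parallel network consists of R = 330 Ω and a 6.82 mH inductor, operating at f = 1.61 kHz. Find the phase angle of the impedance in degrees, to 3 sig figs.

78.2°

ω = 2πf = 10120 rad/s
X_L = ωL = 69.0 Ω
Parallel: admittances add. Y = 1/R + 1/(jωL)
Y = (0.00303 − j0.0145) S
|Y| = 0.0148 S → |Z| = 1/|Y| = 67.5 Ω, ∠Z = −∠Y = 78.2°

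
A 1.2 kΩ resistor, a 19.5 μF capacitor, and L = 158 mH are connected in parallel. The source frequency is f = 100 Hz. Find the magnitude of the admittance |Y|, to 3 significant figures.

ω = 2πf = 628.3 rad/s
X_L = ωL = 99.3 Ω
X_C = 1/(ωC) = 81.6 Ω
Parallel: admittances add. Y = 1/R + 1/(jωL) + jωC
Y = (0.000833 + j0.00218) S
|Y| = 0.00233 S → |Z| = 1/|Y| = 429 Ω, ∠Z = −∠Y = -69.1°

2.33 mS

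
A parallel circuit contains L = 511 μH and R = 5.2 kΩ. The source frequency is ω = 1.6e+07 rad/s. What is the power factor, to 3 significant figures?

0.844

X_L = ωL = 8180 Ω
Parallel: admittances add. Y = 1/R + 1/(jωL)
Y = (0.000192 − j0.000122) S
|Y| = 0.000228 S → |Z| = 1/|Y| = 4390 Ω, ∠Z = −∠Y = 32.5°
cos φ = cos(32.5°) = 0.844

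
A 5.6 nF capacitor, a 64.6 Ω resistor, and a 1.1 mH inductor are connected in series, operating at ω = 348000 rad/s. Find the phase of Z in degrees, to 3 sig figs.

-63.6°

X_L = ωL = 383 Ω
X_C = 1/(ωC) = 513 Ω
Net reactance X = X_L − X_C = -130 Ω
Z = 64.6 − j130 Ω
|Z| = √(64.6² + 130²) = 145 Ω
∠Z = arctan(-130/64.6) = -63.6°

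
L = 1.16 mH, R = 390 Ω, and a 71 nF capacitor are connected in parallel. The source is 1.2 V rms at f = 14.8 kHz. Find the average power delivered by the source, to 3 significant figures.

3.69 mW

ω = 2πf = 92990 rad/s
X_L = ωL = 108 Ω
X_C = 1/(ωC) = 151 Ω
Parallel: admittances add. Y = 1/R + 1/(jωL) + jωC
Y = (0.00256 − j0.00267) S
|Y| = 0.00370 S → |Z| = 1/|Y| = 270 Ω, ∠Z = −∠Y = 46.1°
I = V/|Z| = 4.44 mA
P = VI cos φ = 1.2 × 0.00444 × cos(46.1°) = 3.69 mW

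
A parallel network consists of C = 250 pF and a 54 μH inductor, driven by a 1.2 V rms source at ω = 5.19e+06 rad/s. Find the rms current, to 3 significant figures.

2.72 mA

X_L = ωL = 280 Ω
X_C = 1/(ωC) = 771 Ω
Parallel: admittances add. Y = 1/(jωL) + jωC
Y = (0 − j0.00227) S
|Y| = 0.00227 S → |Z| = 1/|Y| = 440 Ω, ∠Z = −∠Y = 90.0°
I = V/|Z| = 1.2/440 = 2.72 mA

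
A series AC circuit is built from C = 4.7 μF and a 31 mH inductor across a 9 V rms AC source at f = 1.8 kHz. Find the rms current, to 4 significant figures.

27.13 mA

ω = 2πf = 11310 rad/s
X_L = ωL = 350.6 Ω
X_C = 1/(ωC) = 18.81 Ω
Net reactance X = X_L − X_C = 331.8 Ω
Z = j331.8 Ω
|Z| = √(0² + 331.8²) = 331.8 Ω
I = V/|Z| = 9/331.8 = 27.13 mA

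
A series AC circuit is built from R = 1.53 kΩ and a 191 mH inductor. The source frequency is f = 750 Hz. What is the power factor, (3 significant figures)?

ω = 2πf = 4712 rad/s
X_L = ωL = 900 Ω
Z = 1530 + j900 Ω
|Z| = √(1530² + 900²) = 1780 Ω
∠Z = arctan(900/1530) = 30.5°
cos φ = cos(30.5°) = 0.862

0.862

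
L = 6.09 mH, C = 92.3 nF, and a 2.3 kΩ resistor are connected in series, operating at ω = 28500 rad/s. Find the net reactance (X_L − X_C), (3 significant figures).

X_L = ωL = 174 Ω
X_C = 1/(ωC) = 380 Ω
X = 174 − 380 = -207 Ω

-207 Ω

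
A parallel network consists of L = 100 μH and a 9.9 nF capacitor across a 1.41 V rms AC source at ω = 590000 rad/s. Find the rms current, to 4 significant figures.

X_L = ωL = 59.00 Ω
X_C = 1/(ωC) = 171.2 Ω
Parallel: admittances add. Y = 1/(jωL) + jωC
Y = (0 − j0.01111) S
|Y| = 0.01111 S → |Z| = 1/|Y| = 90.02 Ω, ∠Z = −∠Y = 90.00°
I = V/|Z| = 1.41/90.02 = 15.66 mA

15.66 mA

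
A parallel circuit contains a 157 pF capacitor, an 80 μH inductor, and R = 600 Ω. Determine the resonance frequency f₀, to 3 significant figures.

ω₀ = 1/√(LC) = 1/√(8e-05 × 1.57e-10) = 8.923e+06 rad/s
f₀ = ω₀/(2π) = 1.42 MHz

1.42 MHz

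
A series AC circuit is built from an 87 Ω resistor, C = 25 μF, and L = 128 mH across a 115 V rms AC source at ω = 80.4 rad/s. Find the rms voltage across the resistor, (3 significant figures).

20.2 V

X_L = ωL = 10.3 Ω
X_C = 1/(ωC) = 498 Ω
Net reactance X = X_L − X_C = -487 Ω
Z = 87.0 − j487 Ω
|Z| = √(87.0² + 487²) = 495 Ω
I = V/|Z| = 232 mA
V_R = I·|Z_R| = 0.232 × 87.0 = 20.2 V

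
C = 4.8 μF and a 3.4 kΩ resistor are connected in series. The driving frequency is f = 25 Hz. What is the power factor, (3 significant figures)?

ω = 2πf = 157.1 rad/s
X_C = 1/(ωC) = 1330 Ω
Z = 3400 − j1330 Ω
|Z| = √(3400² + 1330²) = 3650 Ω
∠Z = arctan(-1330/3400) = -21.3°
cos φ = cos(-21.3°) = 0.932

0.932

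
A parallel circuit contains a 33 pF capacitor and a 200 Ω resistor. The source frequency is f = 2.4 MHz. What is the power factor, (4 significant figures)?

0.9951

ω = 2πf = 1.508e+07 rad/s
X_C = 1/(ωC) = 2010 Ω
Parallel: admittances add. Y = 1/R + jωC
Y = (0.005000 + j0.0004976) S
|Y| = 0.005025 S → |Z| = 1/|Y| = 199.0 Ω, ∠Z = −∠Y = -5.684°
cos φ = cos(-5.684°) = 0.9951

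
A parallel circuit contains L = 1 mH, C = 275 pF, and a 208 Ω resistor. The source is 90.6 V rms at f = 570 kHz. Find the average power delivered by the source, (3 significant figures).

ω = 2πf = 3.581e+06 rad/s
X_L = ωL = 3580 Ω
X_C = 1/(ωC) = 1020 Ω
Parallel: admittances add. Y = 1/R + 1/(jωL) + jωC
Y = (0.00481 + j0.000706) S
|Y| = 0.00486 S → |Z| = 1/|Y| = 206 Ω, ∠Z = −∠Y = -8.35°
I = V/|Z| = 440 mA
P = VI cos φ = 90.6 × 0.440 × cos(-8.35°) = 39.5 W

39.5 W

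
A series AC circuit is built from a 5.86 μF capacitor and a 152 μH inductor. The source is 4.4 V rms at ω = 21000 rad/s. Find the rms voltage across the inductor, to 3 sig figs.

2.85 V

X_L = ωL = 3.19 Ω
X_C = 1/(ωC) = 8.13 Ω
Net reactance X = X_L − X_C = -4.93 Ω
Z = − j4.93 Ω
|Z| = √(0² + 4.93²) = 4.93 Ω
I = V/|Z| = 892 mA
V_L = I·|Z_L| = 0.892 × 3.19 = 2.85 V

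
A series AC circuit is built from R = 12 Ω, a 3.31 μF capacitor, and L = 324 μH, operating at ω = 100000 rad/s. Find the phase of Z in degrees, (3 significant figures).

67.8°

X_L = ωL = 32.4 Ω
X_C = 1/(ωC) = 3.02 Ω
Net reactance X = X_L − X_C = 29.4 Ω
Z = 12.0 + j29.4 Ω
|Z| = √(12.0² + 29.4²) = 31.7 Ω
∠Z = arctan(29.4/12.0) = 67.8°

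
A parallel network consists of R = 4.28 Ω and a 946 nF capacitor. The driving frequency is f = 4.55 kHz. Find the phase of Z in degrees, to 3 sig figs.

ω = 2πf = 28590 rad/s
X_C = 1/(ωC) = 37.0 Ω
Parallel: admittances add. Y = 1/R + jωC
Y = (0.234 + j0.0270) S
|Y| = 0.235 S → |Z| = 1/|Y| = 4.25 Ω, ∠Z = −∠Y = -6.60°

-6.60°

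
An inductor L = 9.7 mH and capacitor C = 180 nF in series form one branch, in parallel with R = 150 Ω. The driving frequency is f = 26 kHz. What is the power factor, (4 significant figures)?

ω = 2πf = 163400 rad/s
X_L = ωL = 1585 Ω
X_C = 1/(ωC) = 34.01 Ω
Branch 1: Z₁ = R = 150.0 Ω
Branch 2 (series LC): Z₂ = j(X_L − X_C) = j1551 Ω
Parallel: Z = Z₁Z₂/(Z₁+Z₂), |Z| = 149.3 Ω, ∠Z = 5.525°
cos φ = cos(5.525°) = 0.9954

0.9954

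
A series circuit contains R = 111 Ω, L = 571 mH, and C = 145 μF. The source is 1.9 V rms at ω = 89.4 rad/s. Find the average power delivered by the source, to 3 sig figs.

X_L = ωL = 51.0 Ω
X_C = 1/(ωC) = 77.1 Ω
Net reactance X = X_L − X_C = -26.1 Ω
Z = 111 − j26.1 Ω
|Z| = √(111² + 26.1²) = 114 Ω
∠Z = arctan(-26.1/111) = -13.2°
I = V/|Z| = 16.7 mA
P = VI cos φ = 1.9 × 0.0167 × cos(-13.2°) = 30.8 mW

30.8 mW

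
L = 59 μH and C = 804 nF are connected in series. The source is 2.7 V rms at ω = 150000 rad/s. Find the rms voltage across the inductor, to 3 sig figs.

X_L = ωL = 8.85 Ω
X_C = 1/(ωC) = 8.29 Ω
Net reactance X = X_L − X_C = 0.558 Ω
Z = j0.558 Ω
|Z| = √(0² + 0.558²) = 0.558 Ω
I = V/|Z| = 4.84 A
V_L = I·|Z_L| = 4.84 × 8.85 = 42.8 V

42.8 V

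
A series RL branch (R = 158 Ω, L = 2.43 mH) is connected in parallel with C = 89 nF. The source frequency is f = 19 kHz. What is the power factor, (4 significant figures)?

0.1788

ω = 2πf = 119400 rad/s
X_L = ωL = 290.1 Ω
X_C = 1/(ωC) = 94.12 Ω
Branch 1 (R+jX_L): Z₁ = 158.0 + j290.1 Ω, |Z₁| = 330.3 Ω
Branch 2 (−jX_C): Z₂ = −j94.12 Ω
Parallel: Z = Z₁Z₂/(Z₁+Z₂), |Z| = 123.5 Ω, ∠Z = -79.70°
cos φ = cos(-79.70°) = 0.1788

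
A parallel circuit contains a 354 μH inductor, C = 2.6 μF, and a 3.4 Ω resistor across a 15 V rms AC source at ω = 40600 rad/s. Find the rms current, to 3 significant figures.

4.44 A

X_L = ωL = 14.4 Ω
X_C = 1/(ωC) = 9.47 Ω
Parallel: admittances add. Y = 1/R + 1/(jωL) + jωC
Y = (0.294 + j0.0360) S
|Y| = 0.296 S → |Z| = 1/|Y| = 3.37 Ω, ∠Z = −∠Y = -6.97°
I = V/|Z| = 15/3.37 = 4.44 A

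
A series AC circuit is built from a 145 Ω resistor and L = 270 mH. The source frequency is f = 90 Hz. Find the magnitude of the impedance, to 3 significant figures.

ω = 2πf = 565.5 rad/s
X_L = ωL = 153 Ω
Z = 145 + j153 Ω
|Z| = √(145² + 153²) = 211 Ω

211 Ω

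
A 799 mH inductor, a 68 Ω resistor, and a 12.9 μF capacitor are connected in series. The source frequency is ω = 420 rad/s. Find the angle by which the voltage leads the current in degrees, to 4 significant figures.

X_L = ωL = 335.6 Ω
X_C = 1/(ωC) = 184.6 Ω
Net reactance X = X_L − X_C = 151.0 Ω
Z = 68.00 + j151.0 Ω
|Z| = √(68.00² + 151.0²) = 165.6 Ω
∠Z = arctan(151.0/68.00) = 65.76°

65.76°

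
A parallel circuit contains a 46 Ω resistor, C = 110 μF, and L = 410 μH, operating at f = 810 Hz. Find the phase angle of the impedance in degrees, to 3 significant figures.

ω = 2πf = 5089 rad/s
X_L = ωL = 2.09 Ω
X_C = 1/(ωC) = 1.79 Ω
Parallel: admittances add. Y = 1/R + 1/(jωL) + jωC
Y = (0.0217 + j0.0806) S
|Y| = 0.0835 S → |Z| = 1/|Y| = 12.0 Ω, ∠Z = −∠Y = -74.9°

-74.9°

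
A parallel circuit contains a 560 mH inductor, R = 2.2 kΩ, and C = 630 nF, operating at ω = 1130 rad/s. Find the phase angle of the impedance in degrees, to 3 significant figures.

62.4°

X_L = ωL = 633 Ω
X_C = 1/(ωC) = 1400 Ω
Parallel: admittances add. Y = 1/R + 1/(jωL) + jωC
Y = (0.000455 − j0.000868) S
|Y| = 0.000980 S → |Z| = 1/|Y| = 1020 Ω, ∠Z = −∠Y = 62.4°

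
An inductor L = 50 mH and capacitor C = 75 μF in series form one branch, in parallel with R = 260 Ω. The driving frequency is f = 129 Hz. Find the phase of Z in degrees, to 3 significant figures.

ω = 2πf = 810.5 rad/s
X_L = ωL = 40.5 Ω
X_C = 1/(ωC) = 16.5 Ω
Branch 1: Z₁ = R = 260 Ω
Branch 2 (series LC): Z₂ = j(X_L − X_C) = j24.1 Ω
Parallel: Z = Z₁Z₂/(Z₁+Z₂), |Z| = 24.0 Ω, ∠Z = 84.7°

84.7°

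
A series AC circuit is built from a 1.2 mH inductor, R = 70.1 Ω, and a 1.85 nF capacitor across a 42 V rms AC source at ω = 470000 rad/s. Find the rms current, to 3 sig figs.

71.2 mA

X_L = ωL = 564 Ω
X_C = 1/(ωC) = 1150 Ω
Net reactance X = X_L − X_C = -586 Ω
Z = 70.1 − j586 Ω
|Z| = √(70.1² + 586²) = 590 Ω
I = V/|Z| = 42/590 = 71.2 mA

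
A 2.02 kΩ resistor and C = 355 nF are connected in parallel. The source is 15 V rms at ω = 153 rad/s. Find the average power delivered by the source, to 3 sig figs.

X_C = 1/(ωC) = 18400 Ω
Parallel: admittances add. Y = 1/R + jωC
Y = (0.000495 + j5.43e-05) S
|Y| = 0.000498 S → |Z| = 1/|Y| = 2010 Ω, ∠Z = −∠Y = -6.26°
I = V/|Z| = 7.47 mA
P = VI cos φ = 15 × 0.00747 × cos(-6.26°) = 111 mW

111 mW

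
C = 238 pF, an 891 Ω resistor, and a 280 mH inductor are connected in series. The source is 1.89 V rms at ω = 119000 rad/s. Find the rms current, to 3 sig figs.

867 μA

X_L = ωL = 33300 Ω
X_C = 1/(ωC) = 35300 Ω
Net reactance X = X_L − X_C = -1990 Ω
Z = 891 − j1990 Ω
|Z| = √(891² + 1990²) = 2180 Ω
I = V/|Z| = 1.89/2180 = 867 μA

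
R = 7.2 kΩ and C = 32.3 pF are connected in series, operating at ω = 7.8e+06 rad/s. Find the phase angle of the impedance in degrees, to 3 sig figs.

X_C = 1/(ωC) = 3970 Ω
Z = 7200 − j3970 Ω
|Z| = √(7200² + 3970²) = 8220 Ω
∠Z = arctan(-3970/7200) = -28.9°

-28.9°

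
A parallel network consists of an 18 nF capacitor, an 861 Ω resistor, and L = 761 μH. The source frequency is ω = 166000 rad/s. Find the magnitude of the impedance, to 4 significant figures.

197.5 Ω

X_L = ωL = 126.3 Ω
X_C = 1/(ωC) = 334.7 Ω
Parallel: admittances add. Y = 1/R + 1/(jωL) + jωC
Y = (0.001161 − j0.004928) S
|Y| = 0.005063 S → |Z| = 1/|Y| = 197.5 Ω, ∠Z = −∠Y = 76.74°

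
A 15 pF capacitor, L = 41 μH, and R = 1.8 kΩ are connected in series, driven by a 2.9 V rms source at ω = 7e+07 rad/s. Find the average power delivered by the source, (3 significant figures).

X_L = ωL = 2870 Ω
X_C = 1/(ωC) = 952 Ω
Net reactance X = X_L − X_C = 1920 Ω
Z = 1800 + j1920 Ω
|Z| = √(1800² + 1920²) = 2630 Ω
∠Z = arctan(1920/1800) = 46.8°
I = V/|Z| = 1.10 mA
P = VI cos φ = 2.9 × 0.00110 × cos(46.8°) = 2.19 mW

2.19 mW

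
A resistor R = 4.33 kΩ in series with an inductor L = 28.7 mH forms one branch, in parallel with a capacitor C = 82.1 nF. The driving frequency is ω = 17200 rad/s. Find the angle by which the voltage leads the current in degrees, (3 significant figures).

X_L = ωL = 494 Ω
X_C = 1/(ωC) = 708 Ω
Branch 1 (R+jX_L): Z₁ = 4330 + j494 Ω, |Z₁| = 4360 Ω
Branch 2 (−jX_C): Z₂ = −j708 Ω
Parallel: Z = Z₁Z₂/(Z₁+Z₂), |Z| = 712 Ω, ∠Z = -80.7°

-80.7°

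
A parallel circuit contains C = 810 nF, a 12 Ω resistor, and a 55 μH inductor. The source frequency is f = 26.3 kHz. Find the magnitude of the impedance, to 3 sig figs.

ω = 2πf = 165200 rad/s
X_L = ωL = 9.09 Ω
X_C = 1/(ωC) = 7.47 Ω
Parallel: admittances add. Y = 1/R + 1/(jωL) + jωC
Y = (0.0833 + j0.0238) S
|Y| = 0.0867 S → |Z| = 1/|Y| = 11.5 Ω, ∠Z = −∠Y = -16.0°

11.5 Ω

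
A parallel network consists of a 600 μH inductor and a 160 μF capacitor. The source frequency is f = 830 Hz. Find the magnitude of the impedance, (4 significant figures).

1.942 Ω

ω = 2πf = 5215 rad/s
X_L = ωL = 3.129 Ω
X_C = 1/(ωC) = 1.198 Ω
Parallel: admittances add. Y = 1/(jωL) + jωC
Y = (0 + j0.5148) S
|Y| = 0.5148 S → |Z| = 1/|Y| = 1.942 Ω, ∠Z = −∠Y = -90.00°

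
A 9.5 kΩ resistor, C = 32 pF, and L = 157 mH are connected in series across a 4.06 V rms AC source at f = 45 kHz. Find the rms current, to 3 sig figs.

60.8 μA

ω = 2πf = 282700 rad/s
X_L = ωL = 44400 Ω
X_C = 1/(ωC) = 111000 Ω
Net reactance X = X_L − X_C = -66100 Ω
Z = 9500 − j66100 Ω
|Z| = √(9500² + 66100²) = 66800 Ω
I = V/|Z| = 4.06/66800 = 60.8 μA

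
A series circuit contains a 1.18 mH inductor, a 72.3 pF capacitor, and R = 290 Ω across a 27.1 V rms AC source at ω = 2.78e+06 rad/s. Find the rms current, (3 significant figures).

X_L = ωL = 3280 Ω
X_C = 1/(ωC) = 4980 Ω
Net reactance X = X_L − X_C = -1690 Ω
Z = 290 − j1690 Ω
|Z| = √(290² + 1690²) = 1720 Ω
I = V/|Z| = 27.1/1720 = 15.8 mA

15.8 mA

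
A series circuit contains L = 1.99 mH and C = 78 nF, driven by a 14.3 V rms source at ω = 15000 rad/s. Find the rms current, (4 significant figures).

X_L = ωL = 29.85 Ω
X_C = 1/(ωC) = 854.7 Ω
Net reactance X = X_L − X_C = -824.9 Ω
Z = − j824.9 Ω
|Z| = √(0² + 824.9²) = 824.9 Ω
I = V/|Z| = 14.3/824.9 = 17.34 mA

17.34 mA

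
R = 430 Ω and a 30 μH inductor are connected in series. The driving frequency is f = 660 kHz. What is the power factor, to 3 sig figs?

0.961

ω = 2πf = 4.147e+06 rad/s
X_L = ωL = 124 Ω
Z = 430 + j124 Ω
|Z| = √(430² + 124²) = 448 Ω
∠Z = arctan(124/430) = 16.1°
cos φ = cos(16.1°) = 0.961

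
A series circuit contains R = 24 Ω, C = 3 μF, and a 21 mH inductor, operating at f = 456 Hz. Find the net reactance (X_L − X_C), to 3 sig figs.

-56.2 Ω

ω = 2πf = 2865 rad/s
X_L = ωL = 60.2 Ω
X_C = 1/(ωC) = 116 Ω
X = 60.2 − 116 = -56.2 Ω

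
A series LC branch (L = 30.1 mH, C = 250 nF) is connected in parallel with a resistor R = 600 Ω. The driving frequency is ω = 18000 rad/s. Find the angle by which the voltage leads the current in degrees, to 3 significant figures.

X_L = ωL = 542 Ω
X_C = 1/(ωC) = 222 Ω
Branch 1: Z₁ = R = 600 Ω
Branch 2 (series LC): Z₂ = j(X_L − X_C) = j320 Ω
Parallel: Z = Z₁Z₂/(Z₁+Z₂), |Z| = 282 Ω, ∠Z = 62.0°

62.0°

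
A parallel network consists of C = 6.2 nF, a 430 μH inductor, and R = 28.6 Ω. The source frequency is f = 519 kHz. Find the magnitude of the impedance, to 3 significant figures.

ω = 2πf = 3.261e+06 rad/s
X_L = ωL = 1400 Ω
X_C = 1/(ωC) = 49.5 Ω
Parallel: admittances add. Y = 1/R + 1/(jωL) + jωC
Y = (0.0350 + j0.0195) S
|Y| = 0.0400 S → |Z| = 1/|Y| = 25.0 Ω, ∠Z = −∠Y = -29.2°

25.0 Ω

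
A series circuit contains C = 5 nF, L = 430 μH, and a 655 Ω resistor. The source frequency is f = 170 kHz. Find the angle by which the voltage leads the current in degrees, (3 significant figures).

ω = 2πf = 1.068e+06 rad/s
X_L = ωL = 459 Ω
X_C = 1/(ωC) = 187 Ω
Net reactance X = X_L − X_C = 272 Ω
Z = 655 + j272 Ω
|Z| = √(655² + 272²) = 709 Ω
∠Z = arctan(272/655) = 22.6°

22.6°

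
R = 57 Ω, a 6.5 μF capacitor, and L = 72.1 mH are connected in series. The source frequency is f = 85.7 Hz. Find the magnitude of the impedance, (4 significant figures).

ω = 2πf = 538.5 rad/s
X_L = ωL = 38.82 Ω
X_C = 1/(ωC) = 285.7 Ω
Net reactance X = X_L − X_C = -246.9 Ω
Z = 57.00 − j246.9 Ω
|Z| = √(57.00² + 246.9²) = 253.4 Ω

253.4 Ω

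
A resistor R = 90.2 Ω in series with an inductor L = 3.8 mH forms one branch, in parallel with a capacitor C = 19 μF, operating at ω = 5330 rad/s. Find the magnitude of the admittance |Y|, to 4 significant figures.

99.46 mS

X_L = ωL = 20.25 Ω
X_C = 1/(ωC) = 9.875 Ω
Branch 1 (R+jX_L): Z₁ = 90.20 + j20.25 Ω, |Z₁| = 92.45 Ω
Branch 2 (−jX_C): Z₂ = −j9.875 Ω
Parallel: Z = Z₁Z₂/(Z₁+Z₂), |Z| = 10.05 Ω, ∠Z = -83.91°
|Y| = 1/|Z| = 99.46 mS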